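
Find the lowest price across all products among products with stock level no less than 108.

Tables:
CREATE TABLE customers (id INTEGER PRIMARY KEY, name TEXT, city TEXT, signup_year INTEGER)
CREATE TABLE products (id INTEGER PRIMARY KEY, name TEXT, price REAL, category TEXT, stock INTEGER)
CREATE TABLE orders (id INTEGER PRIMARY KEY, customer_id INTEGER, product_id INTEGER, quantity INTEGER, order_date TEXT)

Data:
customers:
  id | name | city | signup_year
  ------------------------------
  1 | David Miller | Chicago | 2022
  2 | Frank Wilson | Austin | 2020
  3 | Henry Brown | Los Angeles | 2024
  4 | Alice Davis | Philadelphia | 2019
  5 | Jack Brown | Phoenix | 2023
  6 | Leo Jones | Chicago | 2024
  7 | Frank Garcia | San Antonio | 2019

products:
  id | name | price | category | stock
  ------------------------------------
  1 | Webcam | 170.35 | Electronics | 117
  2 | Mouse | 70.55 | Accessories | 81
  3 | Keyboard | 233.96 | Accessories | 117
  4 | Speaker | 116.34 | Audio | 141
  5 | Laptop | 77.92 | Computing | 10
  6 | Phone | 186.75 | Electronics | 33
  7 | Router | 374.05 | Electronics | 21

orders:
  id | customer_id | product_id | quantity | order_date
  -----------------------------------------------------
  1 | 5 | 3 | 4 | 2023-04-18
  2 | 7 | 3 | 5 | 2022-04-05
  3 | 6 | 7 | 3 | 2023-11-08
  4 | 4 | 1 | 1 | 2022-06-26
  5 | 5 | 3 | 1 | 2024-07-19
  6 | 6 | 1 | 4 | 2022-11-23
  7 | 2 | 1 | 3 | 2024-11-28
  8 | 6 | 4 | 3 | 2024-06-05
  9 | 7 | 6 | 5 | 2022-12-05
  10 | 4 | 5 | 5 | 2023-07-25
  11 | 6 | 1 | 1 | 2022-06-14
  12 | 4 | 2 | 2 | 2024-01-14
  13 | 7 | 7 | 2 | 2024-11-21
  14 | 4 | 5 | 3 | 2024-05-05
SELECT MIN(price) FROM products WHERE stock >= 108

Execution result:
116.34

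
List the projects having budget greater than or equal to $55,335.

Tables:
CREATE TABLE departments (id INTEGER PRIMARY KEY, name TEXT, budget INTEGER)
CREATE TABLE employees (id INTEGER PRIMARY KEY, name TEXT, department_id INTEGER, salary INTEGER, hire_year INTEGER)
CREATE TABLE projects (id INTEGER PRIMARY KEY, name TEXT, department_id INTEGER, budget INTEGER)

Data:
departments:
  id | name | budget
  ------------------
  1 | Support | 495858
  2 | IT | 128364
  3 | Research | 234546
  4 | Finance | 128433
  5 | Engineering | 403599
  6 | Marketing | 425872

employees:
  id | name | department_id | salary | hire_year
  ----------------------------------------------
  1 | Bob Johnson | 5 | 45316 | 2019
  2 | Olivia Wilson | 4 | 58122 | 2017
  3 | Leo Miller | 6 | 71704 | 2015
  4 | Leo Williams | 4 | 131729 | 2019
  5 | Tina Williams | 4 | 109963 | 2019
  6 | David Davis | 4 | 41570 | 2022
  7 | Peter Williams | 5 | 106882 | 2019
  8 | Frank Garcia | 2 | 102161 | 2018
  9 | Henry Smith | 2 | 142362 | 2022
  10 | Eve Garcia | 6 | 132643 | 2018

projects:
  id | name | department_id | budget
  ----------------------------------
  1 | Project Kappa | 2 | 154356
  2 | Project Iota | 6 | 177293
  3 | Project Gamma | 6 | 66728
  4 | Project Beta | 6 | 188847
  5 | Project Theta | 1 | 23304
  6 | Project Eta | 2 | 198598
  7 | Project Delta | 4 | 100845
SELECT name, budget FROM projects WHERE budget >= 55335

Execution result:
name | budget
Project Kappa | 154356
Project Iota | 177293
Project Gamma | 66728
Project Beta | 188847
Project Eta | 198598
Project Delta | 100845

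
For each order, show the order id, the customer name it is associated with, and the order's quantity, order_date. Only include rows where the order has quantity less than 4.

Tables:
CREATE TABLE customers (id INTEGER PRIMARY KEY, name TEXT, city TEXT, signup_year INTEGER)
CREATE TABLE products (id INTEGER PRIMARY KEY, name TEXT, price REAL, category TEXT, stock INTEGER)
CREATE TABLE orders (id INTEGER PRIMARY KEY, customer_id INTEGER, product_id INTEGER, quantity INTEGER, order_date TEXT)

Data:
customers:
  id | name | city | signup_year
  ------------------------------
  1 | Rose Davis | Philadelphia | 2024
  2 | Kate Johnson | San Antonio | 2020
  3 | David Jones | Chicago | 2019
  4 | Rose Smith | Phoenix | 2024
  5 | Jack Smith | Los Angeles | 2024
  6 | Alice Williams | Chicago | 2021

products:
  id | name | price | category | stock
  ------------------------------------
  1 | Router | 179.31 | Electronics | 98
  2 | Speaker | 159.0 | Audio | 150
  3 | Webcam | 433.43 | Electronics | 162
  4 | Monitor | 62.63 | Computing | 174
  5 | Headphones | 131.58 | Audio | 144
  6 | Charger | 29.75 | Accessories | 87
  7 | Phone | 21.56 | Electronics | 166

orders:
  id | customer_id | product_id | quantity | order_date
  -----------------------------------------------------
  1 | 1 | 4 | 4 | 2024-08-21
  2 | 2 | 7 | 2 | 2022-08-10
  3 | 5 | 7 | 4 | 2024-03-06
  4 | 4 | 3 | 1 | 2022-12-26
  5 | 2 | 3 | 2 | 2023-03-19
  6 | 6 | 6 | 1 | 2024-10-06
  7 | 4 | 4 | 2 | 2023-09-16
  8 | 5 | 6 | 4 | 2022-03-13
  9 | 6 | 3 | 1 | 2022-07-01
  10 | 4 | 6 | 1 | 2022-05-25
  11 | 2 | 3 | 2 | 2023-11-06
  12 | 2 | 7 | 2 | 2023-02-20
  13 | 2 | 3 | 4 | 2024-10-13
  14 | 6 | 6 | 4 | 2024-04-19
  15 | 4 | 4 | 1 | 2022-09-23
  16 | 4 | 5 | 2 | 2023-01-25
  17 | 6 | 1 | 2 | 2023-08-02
SELECT c.id, p.name AS customer, c.quantity, c.order_date FROM orders c JOIN customers p ON c.customer_id = p.id WHERE c.quantity < 4

Execution result:
id | customer | quantity | order_date
2 | Kate Johnson | 2 | 2022-08-10
4 | Rose Smith | 1 | 2022-12-26
5 | Kate Johnson | 2 | 2023-03-19
6 | Alice Williams | 1 | 2024-10-06
7 | Rose Smith | 2 | 2023-09-16
9 | Alice Williams | 1 | 2022-07-01
10 | Rose Smith | 1 | 2022-05-25
11 | Kate Johnson | 2 | 2023-11-06
12 | Kate Johnson | 2 | 2023-02-20
15 | Rose Smith | 1 | 2022-09-23
16 | Rose Smith | 2 | 2023-01-25
17 | Alice Williams | 2 | 2023-08-02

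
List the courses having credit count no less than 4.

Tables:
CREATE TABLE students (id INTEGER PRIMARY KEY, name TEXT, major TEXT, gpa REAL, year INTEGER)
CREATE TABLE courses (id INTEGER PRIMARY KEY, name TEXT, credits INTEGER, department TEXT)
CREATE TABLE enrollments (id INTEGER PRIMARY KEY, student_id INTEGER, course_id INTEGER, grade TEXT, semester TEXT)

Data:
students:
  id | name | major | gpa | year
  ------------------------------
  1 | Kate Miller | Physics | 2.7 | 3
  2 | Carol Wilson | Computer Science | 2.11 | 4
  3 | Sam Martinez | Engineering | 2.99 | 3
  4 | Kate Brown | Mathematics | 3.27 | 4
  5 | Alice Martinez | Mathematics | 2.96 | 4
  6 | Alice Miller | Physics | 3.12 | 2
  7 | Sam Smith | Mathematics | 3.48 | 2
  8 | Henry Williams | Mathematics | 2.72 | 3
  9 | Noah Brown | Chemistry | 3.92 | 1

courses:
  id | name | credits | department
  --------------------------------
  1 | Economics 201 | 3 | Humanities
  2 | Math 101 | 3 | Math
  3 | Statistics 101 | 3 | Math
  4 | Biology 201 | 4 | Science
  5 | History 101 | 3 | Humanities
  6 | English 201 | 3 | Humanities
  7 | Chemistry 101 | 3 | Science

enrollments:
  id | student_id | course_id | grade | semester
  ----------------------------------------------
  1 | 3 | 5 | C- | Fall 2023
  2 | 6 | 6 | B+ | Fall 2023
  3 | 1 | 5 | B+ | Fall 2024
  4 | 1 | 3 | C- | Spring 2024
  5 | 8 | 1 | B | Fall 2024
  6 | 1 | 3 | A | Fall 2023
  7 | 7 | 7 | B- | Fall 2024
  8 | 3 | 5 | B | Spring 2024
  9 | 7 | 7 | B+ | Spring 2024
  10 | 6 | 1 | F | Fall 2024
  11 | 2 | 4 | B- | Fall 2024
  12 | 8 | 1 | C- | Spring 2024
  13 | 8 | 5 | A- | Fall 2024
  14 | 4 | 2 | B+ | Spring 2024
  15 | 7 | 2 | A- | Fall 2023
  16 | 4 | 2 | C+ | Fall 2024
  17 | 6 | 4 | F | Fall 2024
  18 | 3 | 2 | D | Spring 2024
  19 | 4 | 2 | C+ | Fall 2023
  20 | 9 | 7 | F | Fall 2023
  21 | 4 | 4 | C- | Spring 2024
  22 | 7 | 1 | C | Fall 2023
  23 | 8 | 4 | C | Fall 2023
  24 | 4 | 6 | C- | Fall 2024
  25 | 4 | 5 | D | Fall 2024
SELECT name, credits FROM courses WHERE credits >= 4

Execution result:
name | credits
Biology 201 | 4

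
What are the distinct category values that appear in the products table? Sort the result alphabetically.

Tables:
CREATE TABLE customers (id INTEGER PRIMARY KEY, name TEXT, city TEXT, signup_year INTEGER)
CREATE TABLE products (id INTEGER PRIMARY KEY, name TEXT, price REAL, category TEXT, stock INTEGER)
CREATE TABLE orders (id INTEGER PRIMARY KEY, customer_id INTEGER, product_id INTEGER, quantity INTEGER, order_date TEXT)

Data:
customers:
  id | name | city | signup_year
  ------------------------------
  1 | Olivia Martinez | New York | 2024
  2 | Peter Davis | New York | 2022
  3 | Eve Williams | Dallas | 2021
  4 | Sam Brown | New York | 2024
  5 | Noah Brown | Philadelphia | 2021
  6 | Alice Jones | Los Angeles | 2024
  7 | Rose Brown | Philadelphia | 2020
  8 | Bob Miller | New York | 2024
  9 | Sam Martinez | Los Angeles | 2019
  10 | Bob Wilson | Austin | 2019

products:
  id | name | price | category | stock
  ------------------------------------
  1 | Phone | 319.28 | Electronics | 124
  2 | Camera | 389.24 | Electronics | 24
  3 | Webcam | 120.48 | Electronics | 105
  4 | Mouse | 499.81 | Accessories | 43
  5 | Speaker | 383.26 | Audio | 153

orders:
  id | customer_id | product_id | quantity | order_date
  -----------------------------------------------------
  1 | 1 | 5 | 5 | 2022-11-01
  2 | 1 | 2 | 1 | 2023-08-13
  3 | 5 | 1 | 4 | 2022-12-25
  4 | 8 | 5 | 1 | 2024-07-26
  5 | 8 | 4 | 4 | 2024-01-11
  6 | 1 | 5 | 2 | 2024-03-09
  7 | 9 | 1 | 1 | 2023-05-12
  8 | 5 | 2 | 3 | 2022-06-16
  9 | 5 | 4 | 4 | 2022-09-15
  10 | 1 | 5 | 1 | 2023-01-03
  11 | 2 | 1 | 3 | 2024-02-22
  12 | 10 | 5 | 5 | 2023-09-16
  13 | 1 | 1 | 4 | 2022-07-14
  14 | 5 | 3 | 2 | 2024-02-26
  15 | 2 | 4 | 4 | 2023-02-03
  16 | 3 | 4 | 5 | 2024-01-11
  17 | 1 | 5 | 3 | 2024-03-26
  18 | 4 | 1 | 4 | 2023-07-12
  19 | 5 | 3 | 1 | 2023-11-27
SELECT DISTINCT category FROM products ORDER BY category

Execution result:
category
Accessories
Audio
Electronics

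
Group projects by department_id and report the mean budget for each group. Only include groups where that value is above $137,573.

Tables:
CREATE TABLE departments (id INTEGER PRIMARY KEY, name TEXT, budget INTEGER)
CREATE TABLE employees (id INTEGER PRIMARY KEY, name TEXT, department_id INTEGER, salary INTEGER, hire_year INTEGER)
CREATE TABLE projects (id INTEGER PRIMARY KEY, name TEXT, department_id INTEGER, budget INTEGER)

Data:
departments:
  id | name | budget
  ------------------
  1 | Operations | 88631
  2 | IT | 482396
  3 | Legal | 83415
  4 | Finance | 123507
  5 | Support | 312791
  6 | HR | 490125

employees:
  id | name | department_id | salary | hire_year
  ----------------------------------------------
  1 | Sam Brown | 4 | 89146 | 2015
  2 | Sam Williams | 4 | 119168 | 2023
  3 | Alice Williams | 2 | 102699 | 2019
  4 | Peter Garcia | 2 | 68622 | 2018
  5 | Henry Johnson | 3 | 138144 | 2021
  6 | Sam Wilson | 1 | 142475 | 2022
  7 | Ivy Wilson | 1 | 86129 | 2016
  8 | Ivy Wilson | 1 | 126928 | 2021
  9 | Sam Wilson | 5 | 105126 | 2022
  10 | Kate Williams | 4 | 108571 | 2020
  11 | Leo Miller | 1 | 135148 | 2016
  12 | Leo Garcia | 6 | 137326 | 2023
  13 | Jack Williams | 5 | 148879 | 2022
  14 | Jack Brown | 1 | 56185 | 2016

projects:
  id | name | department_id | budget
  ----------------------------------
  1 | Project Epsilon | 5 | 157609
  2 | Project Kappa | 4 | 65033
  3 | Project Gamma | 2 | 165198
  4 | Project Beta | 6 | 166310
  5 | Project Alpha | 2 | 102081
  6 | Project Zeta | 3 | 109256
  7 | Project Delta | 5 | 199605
SELECT department_id, AVG(budget) AS avg_budget FROM projects GROUP BY department_id HAVING AVG(budget) > 137573

Execution result:
department_id | avg_budget
5 | 178607.00
6 | 166310.00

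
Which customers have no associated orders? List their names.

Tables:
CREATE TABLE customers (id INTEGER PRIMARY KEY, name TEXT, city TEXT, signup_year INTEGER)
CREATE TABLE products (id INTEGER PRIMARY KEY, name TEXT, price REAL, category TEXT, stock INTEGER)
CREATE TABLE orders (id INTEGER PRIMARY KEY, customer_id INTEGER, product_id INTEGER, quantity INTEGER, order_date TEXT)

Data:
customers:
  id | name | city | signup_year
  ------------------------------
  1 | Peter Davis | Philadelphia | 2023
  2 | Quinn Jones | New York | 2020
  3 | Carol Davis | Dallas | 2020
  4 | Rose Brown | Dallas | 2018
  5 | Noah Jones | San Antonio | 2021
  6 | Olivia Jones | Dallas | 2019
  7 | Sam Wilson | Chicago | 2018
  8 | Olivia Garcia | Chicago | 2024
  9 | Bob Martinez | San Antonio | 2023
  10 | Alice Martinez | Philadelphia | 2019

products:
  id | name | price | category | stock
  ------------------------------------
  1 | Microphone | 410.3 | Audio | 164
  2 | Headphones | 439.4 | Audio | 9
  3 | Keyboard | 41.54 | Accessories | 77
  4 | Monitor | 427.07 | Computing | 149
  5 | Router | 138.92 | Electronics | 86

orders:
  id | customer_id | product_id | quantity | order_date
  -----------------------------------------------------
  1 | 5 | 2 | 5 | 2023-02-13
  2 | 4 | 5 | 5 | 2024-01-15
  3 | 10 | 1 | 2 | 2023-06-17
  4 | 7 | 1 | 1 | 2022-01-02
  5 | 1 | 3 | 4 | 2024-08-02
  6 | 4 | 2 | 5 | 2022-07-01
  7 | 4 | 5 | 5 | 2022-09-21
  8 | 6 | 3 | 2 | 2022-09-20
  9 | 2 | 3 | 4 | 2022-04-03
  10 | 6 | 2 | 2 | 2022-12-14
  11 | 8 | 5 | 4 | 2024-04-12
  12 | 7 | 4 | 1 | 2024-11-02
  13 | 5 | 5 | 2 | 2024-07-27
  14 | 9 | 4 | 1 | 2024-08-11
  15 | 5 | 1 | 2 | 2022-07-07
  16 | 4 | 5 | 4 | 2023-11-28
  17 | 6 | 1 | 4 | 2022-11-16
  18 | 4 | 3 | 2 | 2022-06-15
SELECT p.name FROM customers p LEFT JOIN orders c ON c.customer_id = p.id WHERE c.id IS NULL

Execution result:
Carol Davis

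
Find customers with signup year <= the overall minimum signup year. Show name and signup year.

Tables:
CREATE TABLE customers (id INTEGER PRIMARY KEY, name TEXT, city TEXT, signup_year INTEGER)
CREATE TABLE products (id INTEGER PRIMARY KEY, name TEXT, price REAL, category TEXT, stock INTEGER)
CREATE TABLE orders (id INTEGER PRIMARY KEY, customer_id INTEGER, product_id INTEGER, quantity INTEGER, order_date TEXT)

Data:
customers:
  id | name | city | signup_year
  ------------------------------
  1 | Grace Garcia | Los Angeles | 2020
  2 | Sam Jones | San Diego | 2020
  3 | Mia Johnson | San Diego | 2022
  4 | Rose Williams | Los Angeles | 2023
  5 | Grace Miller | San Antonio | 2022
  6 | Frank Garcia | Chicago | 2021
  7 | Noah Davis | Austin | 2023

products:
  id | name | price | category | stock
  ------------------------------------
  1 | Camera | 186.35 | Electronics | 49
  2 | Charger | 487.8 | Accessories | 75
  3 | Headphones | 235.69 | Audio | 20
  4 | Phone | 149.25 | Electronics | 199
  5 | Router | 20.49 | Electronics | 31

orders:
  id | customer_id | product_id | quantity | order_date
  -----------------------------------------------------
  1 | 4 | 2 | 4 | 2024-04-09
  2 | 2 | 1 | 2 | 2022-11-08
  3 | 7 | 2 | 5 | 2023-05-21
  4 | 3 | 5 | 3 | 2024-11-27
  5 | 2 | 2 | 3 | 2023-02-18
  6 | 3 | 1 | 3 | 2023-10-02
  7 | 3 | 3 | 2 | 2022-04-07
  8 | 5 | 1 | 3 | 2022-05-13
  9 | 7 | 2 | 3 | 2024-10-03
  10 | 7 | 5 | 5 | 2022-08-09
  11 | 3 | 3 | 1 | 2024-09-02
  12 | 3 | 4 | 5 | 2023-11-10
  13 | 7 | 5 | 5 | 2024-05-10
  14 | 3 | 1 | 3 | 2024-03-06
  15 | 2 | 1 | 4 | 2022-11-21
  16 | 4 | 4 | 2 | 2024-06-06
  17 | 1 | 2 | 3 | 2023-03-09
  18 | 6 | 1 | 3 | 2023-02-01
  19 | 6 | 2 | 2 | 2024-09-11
SELECT name, signup_year FROM customers WHERE signup_year <= (SELECT MIN(signup_year) FROM customers)

Execution result:
name | signup_year
Grace Garcia | 2020
Sam Jones | 2020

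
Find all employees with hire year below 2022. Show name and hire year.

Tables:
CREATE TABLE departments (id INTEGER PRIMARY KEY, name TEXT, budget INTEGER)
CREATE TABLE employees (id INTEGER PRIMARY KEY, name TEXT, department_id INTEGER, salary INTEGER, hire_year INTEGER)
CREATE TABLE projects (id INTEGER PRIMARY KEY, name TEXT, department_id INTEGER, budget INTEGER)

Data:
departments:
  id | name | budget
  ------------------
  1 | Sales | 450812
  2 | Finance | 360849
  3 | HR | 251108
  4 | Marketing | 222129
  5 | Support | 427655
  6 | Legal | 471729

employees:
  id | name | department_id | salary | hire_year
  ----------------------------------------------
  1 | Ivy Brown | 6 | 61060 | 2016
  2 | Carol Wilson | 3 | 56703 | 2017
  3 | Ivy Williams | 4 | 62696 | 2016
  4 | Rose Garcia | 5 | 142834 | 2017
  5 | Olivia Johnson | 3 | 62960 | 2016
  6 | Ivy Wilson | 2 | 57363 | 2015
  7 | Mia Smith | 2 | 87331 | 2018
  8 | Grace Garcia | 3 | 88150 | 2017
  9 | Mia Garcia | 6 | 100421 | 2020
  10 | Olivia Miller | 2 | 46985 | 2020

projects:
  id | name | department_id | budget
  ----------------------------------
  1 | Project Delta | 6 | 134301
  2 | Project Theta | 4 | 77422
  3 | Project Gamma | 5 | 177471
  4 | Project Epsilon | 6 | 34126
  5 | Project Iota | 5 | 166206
SELECT name, hire_year FROM employees WHERE hire_year < 2022

Execution result:
name | hire_year
Ivy Brown | 2016
Carol Wilson | 2017
Ivy Williams | 2016
Rose Garcia | 2017
Olivia Johnson | 2016
Ivy Wilson | 2015
Mia Smith | 2018
Grace Garcia | 2017
Mia Garcia | 2020
Olivia Miller | 2020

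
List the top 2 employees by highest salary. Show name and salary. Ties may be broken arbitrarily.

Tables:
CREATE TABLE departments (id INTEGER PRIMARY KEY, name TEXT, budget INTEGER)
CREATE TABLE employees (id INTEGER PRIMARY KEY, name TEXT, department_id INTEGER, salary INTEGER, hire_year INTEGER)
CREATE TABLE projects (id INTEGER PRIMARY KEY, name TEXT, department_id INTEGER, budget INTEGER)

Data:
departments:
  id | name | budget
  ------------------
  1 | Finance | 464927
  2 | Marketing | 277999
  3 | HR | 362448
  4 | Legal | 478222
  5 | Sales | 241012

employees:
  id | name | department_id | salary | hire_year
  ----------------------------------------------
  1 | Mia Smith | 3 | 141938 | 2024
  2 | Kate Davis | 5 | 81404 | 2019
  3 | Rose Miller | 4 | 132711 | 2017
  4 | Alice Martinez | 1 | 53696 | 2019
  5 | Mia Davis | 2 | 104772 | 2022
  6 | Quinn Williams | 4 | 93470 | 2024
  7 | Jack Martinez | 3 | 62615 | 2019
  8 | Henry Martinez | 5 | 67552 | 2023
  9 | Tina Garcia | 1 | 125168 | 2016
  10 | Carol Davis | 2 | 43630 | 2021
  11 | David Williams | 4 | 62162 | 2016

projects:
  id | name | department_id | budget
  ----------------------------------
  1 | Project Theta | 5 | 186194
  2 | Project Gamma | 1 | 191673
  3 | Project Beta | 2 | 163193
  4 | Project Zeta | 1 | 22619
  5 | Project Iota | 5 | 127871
SELECT name, salary FROM employees ORDER BY salary DESC LIMIT 2

Execution result:
name | salary
Mia Smith | 141938
Rose Miller | 132711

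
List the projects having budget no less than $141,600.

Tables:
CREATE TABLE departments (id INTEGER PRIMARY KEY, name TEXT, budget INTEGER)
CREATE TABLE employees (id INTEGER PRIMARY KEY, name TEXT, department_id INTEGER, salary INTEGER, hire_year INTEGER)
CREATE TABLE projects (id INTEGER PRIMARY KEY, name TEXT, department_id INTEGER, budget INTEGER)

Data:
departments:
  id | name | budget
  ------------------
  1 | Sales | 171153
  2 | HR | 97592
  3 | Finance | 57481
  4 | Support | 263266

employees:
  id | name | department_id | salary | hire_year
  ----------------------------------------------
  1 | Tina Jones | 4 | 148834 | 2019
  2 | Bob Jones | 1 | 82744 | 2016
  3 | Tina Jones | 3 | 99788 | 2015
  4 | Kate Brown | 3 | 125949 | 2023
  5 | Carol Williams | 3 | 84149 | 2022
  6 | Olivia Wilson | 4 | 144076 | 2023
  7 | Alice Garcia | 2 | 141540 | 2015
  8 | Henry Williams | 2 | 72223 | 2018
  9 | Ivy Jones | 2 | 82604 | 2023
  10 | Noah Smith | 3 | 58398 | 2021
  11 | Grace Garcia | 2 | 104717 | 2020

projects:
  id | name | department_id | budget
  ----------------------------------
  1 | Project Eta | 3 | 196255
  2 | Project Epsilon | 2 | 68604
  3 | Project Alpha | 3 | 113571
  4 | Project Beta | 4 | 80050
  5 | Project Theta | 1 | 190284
SELECT name, budget FROM projects WHERE budget >= 141600

Execution result:
name | budget
Project Eta | 196255
Project Theta | 190284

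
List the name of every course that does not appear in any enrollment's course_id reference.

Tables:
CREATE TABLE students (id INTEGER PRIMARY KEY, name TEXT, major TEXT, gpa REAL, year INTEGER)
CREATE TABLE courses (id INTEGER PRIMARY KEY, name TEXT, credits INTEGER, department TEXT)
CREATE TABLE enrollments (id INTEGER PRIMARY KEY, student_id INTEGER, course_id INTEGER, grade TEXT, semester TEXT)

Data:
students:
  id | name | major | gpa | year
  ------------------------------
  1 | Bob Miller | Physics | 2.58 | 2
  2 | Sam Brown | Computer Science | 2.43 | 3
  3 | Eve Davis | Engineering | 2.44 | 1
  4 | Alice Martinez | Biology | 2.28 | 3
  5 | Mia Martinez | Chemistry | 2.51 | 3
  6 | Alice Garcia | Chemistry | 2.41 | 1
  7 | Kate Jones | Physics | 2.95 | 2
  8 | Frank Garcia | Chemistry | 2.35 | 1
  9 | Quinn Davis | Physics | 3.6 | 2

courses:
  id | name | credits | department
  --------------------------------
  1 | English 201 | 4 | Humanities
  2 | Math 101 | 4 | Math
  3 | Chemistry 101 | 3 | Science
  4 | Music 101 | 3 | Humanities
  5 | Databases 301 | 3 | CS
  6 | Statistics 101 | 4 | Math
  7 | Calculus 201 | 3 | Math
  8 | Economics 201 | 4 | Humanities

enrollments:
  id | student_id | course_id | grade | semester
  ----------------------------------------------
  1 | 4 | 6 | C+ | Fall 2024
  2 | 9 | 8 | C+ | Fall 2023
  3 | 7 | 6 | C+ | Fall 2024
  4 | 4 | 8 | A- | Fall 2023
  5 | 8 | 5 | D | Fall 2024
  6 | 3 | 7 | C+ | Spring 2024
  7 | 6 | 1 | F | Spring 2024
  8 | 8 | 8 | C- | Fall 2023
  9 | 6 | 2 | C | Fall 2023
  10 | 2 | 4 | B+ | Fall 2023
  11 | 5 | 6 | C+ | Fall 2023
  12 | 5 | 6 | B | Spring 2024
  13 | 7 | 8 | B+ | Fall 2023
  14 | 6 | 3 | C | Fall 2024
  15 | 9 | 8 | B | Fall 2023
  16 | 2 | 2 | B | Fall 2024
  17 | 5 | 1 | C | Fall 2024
SELECT p.name FROM courses p LEFT JOIN enrollments c ON c.course_id = p.id WHERE c.id IS NULL

Execution result:
(no rows)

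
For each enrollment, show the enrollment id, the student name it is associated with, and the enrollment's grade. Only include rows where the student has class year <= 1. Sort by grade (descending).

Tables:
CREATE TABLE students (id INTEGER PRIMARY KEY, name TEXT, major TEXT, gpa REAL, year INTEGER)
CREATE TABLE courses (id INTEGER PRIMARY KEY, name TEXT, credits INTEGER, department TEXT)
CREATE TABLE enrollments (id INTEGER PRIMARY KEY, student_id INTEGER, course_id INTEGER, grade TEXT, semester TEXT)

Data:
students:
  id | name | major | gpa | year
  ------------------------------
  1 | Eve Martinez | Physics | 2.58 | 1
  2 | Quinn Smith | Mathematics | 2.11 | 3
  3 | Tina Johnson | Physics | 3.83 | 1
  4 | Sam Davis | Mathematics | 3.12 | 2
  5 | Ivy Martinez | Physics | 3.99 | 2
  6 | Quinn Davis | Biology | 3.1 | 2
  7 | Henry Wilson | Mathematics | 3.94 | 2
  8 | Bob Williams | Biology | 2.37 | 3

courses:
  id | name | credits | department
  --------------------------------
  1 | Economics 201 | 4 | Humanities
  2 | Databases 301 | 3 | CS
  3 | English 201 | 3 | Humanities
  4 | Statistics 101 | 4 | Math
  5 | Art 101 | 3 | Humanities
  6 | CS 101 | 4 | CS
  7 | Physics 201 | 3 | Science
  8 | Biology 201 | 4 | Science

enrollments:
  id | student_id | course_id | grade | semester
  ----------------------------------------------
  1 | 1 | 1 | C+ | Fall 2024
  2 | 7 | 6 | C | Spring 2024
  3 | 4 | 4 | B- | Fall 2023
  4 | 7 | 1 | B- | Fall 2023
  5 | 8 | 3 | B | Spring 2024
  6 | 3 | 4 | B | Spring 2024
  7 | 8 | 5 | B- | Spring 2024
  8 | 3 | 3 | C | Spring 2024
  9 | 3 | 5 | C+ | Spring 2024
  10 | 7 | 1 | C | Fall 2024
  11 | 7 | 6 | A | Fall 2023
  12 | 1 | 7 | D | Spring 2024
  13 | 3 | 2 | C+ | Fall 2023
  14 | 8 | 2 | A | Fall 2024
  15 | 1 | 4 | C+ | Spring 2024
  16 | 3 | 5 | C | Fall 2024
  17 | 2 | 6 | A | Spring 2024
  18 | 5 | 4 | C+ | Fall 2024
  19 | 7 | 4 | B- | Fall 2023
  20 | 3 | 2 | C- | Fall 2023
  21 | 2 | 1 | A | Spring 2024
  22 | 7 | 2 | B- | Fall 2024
SELECT c.id, p.name AS student, c.grade FROM enrollments c JOIN students p ON c.student_id = p.id WHERE p.year <= 1 ORDER BY c.grade DESC

Execution result:
id | student | grade
12 | Eve Martinez | D
20 | Tina Johnson | C-
1 | Eve Martinez | C+
9 | Tina Johnson | C+
13 | Tina Johnson | C+
15 | Eve Martinez | C+
8 | Tina Johnson | C
16 | Tina Johnson | C
6 | Tina Johnson | B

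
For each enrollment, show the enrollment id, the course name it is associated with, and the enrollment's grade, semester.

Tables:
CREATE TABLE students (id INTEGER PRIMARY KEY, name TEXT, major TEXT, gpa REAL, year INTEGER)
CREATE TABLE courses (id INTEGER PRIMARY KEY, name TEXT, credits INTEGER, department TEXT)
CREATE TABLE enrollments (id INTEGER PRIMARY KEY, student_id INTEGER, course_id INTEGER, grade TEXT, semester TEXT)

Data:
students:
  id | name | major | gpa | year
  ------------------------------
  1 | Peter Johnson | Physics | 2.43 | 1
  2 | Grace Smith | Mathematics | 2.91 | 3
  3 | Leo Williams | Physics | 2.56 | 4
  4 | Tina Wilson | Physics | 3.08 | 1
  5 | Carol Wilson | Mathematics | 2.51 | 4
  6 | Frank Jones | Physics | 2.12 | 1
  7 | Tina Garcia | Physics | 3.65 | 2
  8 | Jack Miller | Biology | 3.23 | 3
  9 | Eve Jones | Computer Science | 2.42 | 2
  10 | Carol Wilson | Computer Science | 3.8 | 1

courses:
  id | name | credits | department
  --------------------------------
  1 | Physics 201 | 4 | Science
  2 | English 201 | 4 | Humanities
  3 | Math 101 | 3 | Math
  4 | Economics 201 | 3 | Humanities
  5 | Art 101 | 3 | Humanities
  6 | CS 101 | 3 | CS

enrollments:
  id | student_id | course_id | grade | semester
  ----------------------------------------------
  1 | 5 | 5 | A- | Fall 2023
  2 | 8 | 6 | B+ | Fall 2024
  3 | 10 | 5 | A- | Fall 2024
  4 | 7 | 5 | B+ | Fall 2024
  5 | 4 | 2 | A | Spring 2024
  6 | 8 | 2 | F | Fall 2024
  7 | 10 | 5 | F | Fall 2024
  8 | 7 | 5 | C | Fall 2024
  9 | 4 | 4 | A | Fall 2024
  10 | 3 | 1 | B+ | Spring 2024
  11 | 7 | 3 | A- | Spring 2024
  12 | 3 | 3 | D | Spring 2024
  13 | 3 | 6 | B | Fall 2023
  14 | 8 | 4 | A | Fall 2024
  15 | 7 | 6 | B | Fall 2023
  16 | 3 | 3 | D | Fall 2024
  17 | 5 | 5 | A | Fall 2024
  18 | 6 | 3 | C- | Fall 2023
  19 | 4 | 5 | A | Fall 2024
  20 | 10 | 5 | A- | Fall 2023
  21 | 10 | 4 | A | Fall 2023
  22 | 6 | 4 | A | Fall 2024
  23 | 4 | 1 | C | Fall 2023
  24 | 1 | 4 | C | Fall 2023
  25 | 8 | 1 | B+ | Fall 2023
SELECT c.id, p.name AS course, c.grade, c.semester FROM enrollments c JOIN courses p ON c.course_id = p.id

Execution result:
id | course | grade | semester
1 | Art 101 | A- | Fall 2023
2 | CS 101 | B+ | Fall 2024
3 | Art 101 | A- | Fall 2024
4 | Art 101 | B+ | Fall 2024
5 | English 201 | A | Spring 2024
6 | English 201 | F | Fall 2024
7 | Art 101 | F | Fall 2024
8 | Art 101 | C | Fall 2024
9 | Economics 201 | A | Fall 2024
10 | Physics 201 | B+ | Spring 2024
11 | Math 101 | A- | Spring 2024
12 | Math 101 | D | Spring 2024
13 | CS 101 | B | Fall 2023
14 | Economics 201 | A | Fall 2024
15 | CS 101 | B | Fall 2023
16 | Math 101 | D | Fall 2024
17 | Art 101 | A | Fall 2024
18 | Math 101 | C- | Fall 2023
19 | Art 101 | A | Fall 2024
20 | Art 101 | A- | Fall 2023
21 | Economics 201 | A | Fall 2023
22 | Economics 201 | A | Fall 2024
23 | Physics 201 | C | Fall 2023
24 | Economics 201 | C | Fall 2023
25 | Physics 201 | B+ | Fall 2023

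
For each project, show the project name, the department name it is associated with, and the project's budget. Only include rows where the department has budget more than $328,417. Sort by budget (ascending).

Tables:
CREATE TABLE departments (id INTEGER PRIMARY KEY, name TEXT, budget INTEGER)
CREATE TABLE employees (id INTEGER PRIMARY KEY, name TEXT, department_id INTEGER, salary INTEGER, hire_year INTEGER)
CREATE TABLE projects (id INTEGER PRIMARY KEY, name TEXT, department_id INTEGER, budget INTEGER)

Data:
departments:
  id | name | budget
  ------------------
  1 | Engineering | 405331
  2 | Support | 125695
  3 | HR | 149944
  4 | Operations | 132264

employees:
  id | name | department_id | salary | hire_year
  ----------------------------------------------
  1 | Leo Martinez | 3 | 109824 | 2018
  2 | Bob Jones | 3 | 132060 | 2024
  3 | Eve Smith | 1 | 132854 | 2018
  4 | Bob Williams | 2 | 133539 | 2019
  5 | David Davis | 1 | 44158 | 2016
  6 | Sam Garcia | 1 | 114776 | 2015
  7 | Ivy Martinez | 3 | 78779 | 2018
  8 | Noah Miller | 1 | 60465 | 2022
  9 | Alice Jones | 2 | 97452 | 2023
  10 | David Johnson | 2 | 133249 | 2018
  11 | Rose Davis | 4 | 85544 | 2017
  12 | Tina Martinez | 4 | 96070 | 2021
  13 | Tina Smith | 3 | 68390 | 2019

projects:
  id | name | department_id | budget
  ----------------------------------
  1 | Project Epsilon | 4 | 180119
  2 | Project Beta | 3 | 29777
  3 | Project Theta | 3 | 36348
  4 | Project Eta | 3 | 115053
SELECT c.name, p.name AS department, c.budget FROM projects c JOIN departments p ON c.department_id = p.id WHERE p.budget > 328417 ORDER BY c.budget ASC

Execution result:
(no rows)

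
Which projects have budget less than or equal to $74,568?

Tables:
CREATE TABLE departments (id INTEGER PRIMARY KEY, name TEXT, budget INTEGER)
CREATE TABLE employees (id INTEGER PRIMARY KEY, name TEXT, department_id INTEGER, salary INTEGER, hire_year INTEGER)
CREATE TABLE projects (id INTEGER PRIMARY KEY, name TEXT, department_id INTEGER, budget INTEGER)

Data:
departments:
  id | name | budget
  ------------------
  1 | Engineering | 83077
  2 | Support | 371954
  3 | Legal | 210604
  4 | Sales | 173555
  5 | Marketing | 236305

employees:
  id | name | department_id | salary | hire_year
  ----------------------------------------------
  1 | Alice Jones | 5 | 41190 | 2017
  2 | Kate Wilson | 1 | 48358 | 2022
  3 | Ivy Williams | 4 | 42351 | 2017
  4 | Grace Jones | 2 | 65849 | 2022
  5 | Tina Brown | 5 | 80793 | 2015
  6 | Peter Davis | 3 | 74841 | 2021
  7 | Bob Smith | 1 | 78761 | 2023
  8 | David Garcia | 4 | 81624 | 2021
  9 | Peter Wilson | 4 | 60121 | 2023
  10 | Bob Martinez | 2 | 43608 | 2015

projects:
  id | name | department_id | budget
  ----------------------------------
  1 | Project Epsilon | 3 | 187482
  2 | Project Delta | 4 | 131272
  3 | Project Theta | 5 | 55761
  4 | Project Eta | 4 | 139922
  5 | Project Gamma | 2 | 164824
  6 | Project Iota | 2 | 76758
SELECT name, budget FROM projects WHERE budget <= 74568

Execution result:
name | budget
Project Theta | 55761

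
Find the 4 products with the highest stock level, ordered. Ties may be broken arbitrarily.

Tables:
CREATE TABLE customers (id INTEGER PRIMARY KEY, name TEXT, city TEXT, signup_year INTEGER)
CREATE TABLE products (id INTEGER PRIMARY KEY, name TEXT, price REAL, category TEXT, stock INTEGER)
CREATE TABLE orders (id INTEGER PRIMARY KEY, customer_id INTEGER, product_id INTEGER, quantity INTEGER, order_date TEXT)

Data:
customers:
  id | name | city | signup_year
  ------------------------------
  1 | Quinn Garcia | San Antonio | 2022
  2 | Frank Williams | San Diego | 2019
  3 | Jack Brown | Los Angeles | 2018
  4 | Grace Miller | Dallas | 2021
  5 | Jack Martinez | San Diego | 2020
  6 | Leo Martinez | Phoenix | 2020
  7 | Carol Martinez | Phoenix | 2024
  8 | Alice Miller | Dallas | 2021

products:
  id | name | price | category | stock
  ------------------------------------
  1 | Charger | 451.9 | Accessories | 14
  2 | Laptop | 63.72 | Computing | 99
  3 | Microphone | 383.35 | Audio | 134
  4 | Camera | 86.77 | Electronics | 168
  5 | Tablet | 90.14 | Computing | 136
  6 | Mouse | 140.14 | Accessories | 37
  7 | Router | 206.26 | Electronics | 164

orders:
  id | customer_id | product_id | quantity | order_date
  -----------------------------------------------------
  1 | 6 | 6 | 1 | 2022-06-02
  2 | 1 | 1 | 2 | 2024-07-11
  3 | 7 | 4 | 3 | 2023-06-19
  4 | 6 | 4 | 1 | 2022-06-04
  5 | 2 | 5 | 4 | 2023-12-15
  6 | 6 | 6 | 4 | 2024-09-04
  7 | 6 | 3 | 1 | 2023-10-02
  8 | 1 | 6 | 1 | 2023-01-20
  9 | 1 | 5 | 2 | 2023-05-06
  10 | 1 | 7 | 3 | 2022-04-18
SELECT name, stock FROM products ORDER BY stock DESC LIMIT 4

Execution result:
name | stock
Camera | 168
Router | 164
Tablet | 136
Microphone | 134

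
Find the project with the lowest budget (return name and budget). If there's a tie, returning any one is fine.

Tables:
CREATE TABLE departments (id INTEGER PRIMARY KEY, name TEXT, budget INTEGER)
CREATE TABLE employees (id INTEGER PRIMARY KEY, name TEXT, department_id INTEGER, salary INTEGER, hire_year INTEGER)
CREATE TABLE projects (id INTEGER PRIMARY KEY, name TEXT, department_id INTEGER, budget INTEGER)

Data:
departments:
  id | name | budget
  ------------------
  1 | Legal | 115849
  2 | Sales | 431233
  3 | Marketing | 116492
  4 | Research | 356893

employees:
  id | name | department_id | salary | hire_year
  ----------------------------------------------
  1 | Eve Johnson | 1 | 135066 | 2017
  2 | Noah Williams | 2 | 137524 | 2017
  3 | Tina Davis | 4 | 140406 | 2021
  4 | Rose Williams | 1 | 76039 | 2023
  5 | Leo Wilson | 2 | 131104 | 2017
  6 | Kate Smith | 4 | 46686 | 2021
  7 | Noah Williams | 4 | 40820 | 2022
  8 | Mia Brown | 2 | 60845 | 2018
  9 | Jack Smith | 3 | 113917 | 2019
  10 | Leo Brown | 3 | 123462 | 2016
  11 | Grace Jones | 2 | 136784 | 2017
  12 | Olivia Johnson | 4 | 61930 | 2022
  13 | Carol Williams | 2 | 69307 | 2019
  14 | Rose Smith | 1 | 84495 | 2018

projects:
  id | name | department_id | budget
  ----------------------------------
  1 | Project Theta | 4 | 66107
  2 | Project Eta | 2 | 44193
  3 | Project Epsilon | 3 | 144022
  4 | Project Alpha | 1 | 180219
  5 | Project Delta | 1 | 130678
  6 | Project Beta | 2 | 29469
SELECT name, budget FROM projects ORDER BY budget ASC LIMIT 1

Execution result:
name | budget
Project Beta | 29469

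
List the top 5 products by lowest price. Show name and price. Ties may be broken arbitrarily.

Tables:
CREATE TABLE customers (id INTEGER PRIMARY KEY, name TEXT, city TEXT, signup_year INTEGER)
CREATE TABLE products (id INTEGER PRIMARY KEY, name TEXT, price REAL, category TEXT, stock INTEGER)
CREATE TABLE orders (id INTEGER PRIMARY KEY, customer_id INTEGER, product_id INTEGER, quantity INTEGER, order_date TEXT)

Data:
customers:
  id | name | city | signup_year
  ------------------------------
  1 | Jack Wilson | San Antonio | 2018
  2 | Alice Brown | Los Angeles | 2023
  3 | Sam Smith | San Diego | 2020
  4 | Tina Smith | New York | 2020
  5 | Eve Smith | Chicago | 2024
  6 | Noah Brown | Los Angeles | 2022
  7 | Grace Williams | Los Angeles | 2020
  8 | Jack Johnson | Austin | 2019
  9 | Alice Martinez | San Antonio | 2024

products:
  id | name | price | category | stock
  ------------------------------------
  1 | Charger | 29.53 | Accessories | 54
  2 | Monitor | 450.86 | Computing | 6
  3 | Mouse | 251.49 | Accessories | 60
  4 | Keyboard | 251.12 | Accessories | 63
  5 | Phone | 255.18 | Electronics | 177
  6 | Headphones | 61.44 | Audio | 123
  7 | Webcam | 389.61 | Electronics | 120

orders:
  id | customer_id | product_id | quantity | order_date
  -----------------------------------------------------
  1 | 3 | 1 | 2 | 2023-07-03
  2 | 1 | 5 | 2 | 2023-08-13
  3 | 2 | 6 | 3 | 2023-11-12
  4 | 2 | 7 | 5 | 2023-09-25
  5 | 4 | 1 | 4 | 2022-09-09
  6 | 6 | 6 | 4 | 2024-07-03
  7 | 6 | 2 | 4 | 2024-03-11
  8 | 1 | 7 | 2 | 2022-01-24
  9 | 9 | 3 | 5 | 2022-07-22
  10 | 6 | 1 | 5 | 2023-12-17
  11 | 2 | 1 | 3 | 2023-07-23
SELECT name, price FROM products ORDER BY price ASC LIMIT 5

Execution result:
name | price
Charger | 29.53
Headphones | 61.44
Keyboard | 251.12
Mouse | 251.49
Phone | 255.18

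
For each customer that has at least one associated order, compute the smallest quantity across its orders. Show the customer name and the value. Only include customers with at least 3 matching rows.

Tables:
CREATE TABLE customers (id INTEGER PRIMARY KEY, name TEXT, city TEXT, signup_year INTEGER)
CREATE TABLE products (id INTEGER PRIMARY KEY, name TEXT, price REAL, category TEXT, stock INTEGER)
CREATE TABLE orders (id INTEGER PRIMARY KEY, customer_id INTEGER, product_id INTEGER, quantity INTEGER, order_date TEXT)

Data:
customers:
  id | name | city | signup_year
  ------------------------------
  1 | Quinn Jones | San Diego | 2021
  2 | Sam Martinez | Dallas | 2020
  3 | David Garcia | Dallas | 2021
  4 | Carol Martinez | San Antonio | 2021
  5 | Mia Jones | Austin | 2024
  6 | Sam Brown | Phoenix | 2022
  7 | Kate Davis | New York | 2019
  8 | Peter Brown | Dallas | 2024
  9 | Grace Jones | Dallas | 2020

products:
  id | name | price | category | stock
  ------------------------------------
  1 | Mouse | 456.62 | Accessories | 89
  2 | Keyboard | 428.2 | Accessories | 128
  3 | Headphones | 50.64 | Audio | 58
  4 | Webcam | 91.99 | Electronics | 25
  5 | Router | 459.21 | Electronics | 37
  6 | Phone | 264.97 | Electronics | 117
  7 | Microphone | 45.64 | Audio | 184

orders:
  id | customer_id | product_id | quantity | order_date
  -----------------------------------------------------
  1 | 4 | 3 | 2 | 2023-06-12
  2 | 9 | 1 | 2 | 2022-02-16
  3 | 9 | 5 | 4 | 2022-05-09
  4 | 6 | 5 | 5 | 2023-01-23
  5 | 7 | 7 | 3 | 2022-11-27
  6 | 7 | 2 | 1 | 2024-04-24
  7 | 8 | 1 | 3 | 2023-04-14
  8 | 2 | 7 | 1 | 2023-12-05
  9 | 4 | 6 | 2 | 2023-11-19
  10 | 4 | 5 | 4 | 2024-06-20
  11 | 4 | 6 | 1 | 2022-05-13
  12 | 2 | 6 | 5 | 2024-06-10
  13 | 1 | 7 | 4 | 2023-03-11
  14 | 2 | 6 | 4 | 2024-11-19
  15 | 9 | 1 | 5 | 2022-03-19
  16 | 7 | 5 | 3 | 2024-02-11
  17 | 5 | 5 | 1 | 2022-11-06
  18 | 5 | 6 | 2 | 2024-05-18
SELECT p.name, MIN(c.quantity) AS min_quantity FROM orders c JOIN customers p ON c.customer_id = p.id GROUP BY p.id, p.name HAVING COUNT(*) >= 3

Execution result:
name | min_quantity
Sam Martinez | 1
Carol Martinez | 1
Kate Davis | 1
Grace Jones | 2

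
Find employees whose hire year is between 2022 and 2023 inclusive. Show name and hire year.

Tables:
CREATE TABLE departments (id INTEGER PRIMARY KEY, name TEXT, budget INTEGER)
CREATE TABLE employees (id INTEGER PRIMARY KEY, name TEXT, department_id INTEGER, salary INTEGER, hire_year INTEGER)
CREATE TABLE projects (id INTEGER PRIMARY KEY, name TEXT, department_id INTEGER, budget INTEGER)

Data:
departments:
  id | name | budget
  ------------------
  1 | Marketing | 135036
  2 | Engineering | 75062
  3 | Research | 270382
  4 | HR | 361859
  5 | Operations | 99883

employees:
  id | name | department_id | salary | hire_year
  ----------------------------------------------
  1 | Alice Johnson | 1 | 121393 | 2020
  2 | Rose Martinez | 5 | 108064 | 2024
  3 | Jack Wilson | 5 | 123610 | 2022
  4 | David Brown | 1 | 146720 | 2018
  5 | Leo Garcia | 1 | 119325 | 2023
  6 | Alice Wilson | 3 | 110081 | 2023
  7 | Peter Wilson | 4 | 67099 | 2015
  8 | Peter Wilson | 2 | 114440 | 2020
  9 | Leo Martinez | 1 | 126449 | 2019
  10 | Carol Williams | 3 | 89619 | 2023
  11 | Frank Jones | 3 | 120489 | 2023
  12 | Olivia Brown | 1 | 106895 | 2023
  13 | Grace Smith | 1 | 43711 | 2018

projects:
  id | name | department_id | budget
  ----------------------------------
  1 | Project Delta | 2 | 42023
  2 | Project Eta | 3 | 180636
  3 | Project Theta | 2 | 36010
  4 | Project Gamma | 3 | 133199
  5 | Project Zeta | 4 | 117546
SELECT name, hire_year FROM employees WHERE hire_year BETWEEN 2022 AND 2023

Execution result:
name | hire_year
Jack Wilson | 2022
Leo Garcia | 2023
Alice Wilson | 2023
Carol Williams | 2023
Frank Jones | 2023
Olivia Brown | 2023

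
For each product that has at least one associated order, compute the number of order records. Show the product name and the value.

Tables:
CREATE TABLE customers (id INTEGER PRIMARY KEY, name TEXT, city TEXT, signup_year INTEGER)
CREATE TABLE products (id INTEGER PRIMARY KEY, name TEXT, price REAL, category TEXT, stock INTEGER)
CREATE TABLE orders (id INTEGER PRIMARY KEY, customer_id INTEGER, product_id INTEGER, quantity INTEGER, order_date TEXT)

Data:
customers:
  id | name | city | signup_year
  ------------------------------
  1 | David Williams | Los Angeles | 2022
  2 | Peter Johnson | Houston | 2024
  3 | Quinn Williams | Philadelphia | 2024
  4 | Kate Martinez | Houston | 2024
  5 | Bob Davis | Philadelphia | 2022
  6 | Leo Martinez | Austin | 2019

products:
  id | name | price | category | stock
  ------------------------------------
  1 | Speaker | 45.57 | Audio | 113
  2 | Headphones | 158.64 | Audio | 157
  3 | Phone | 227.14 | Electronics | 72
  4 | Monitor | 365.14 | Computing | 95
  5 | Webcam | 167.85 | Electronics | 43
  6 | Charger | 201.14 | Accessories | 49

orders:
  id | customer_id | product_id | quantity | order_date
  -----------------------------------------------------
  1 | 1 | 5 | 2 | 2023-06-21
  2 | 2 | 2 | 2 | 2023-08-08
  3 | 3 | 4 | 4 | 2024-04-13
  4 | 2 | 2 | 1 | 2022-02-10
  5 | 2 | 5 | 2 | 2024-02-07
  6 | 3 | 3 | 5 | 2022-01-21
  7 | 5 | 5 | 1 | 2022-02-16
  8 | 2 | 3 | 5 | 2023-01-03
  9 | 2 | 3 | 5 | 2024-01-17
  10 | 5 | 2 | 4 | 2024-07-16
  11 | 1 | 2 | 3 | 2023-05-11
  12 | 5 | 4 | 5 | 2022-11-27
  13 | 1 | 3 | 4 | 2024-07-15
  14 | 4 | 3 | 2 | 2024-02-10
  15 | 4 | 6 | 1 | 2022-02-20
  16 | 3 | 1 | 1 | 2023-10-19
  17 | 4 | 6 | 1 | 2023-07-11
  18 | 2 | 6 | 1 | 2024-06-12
SELECT p.name, COUNT(*) AS n FROM orders c JOIN products p ON c.product_id = p.id GROUP BY p.id, p.name

Execution result:
name | n
Speaker | 1
Headphones | 4
Phone | 5
Monitor | 2
Webcam | 3
Charger | 3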